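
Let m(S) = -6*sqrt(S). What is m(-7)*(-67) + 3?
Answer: 3 + 402*I*sqrt(7) ≈ 3.0 + 1063.6*I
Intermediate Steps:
m(-7)*(-67) + 3 = -6*I*sqrt(7)*(-67) + 3 = 402*I*sqrt(7) + 3 = 3 + 402*I*sqrt(7)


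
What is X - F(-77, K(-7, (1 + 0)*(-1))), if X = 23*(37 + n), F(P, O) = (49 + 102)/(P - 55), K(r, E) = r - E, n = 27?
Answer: 194455/132 ≈ 1473.1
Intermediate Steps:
F(P, O) = 151/(-55 + P)
X = 1472 (X = 23*(37 + 27) = 23*64 = 1472)
X - F(-77, K(-7, (1 + 0)*(-1))) = 1472 - 151/(-55 - 77) = 1472 - 151/(-132) = 1472 - 151*(-1)/132 = 1472 - 1*(-151/132) = 1472 + 151/132 = 194455/132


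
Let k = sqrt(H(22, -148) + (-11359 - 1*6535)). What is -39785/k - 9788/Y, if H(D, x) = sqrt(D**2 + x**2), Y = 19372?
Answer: -2447/4843 + 39785*I*sqrt(2)/(2*sqrt(8947 - sqrt(5597))) ≈ -0.50527 + 298.67*I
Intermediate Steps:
k = sqrt(-17894 + 2*sqrt(5597)) (k = sqrt(sqrt(22**2 + (-148)**2) + (-11359 - 1*6535)) = sqrt(sqrt(484 + 21904) + (-11359 - 6535)) = sqrt(sqrt(22388) - 17894) = sqrt(2*sqrt(5597) - 17894) = sqrt(-17894 + 2*sqrt(5597)) ≈ 133.21*I)
-39785/k - 9788/Y = -39785/sqrt(-17894 + 2*sqrt(5597)) - 9788/19372 = -39785/sqrt(-17894 + 2*sqrt(5597)) - 9788*1/19372 = -39785/sqrt(-17894 + 2*sqrt(5597)) - 2447/4843 = -2447/4843 - 39785/sqrt(-17894 + 2*sqrt(5597))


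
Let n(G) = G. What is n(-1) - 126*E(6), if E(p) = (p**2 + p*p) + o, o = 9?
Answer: -10207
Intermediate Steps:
E(p) = 9 + 2*p**2 (E(p) = (p**2 + p*p) + 9 = (p**2 + p**2) + 9 = 2*p**2 + 9 = 9 + 2*p**2)
n(-1) - 126*E(6) = -1 - 126*(9 + 2*6**2) = -1 - 126*(9 + 2*36) = -1 - 126*(9 + 72) = -1 - 126*81 = -1 - 10206 = -10207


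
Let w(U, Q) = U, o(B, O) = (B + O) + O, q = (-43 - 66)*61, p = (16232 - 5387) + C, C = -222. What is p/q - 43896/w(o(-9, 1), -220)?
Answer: 291790143/46543 ≈ 6269.3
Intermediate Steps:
p = 10623 (p = (16232 - 5387) - 222 = 10845 - 222 = 10623)
q = -6649 (q = -109*61 = -6649)
o(B, O) = B + 2*O
p/q - 43896/w(o(-9, 1), -220) = 10623/(-6649) - 43896/(-9 + 2*1) = 10623*(-1/6649) - 43896/(-9 + 2) = -10623/6649 - 43896/(-7) = -10623/6649 - 43896*(-⅐) = -10623/6649 + 43896/7 = 291790143/46543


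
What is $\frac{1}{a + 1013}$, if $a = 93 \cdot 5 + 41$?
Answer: $\frac{1}{1519} \approx 0.00065833$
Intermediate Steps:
$a = 506$ ($a = 465 + 41 = 506$)
$\frac{1}{a + 1013} = \frac{1}{506 + 1013} = \frac{1}{1519}$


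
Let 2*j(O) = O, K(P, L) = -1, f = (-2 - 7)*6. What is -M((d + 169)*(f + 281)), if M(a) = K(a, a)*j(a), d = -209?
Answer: -4540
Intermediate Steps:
f = -54 (f = -9*6 = -54)
j(O) = O/2
M(a) = -a/2
-M((d + 169)*(f + 281)) = -(-1)*(-209 + 169)*(-54 + 281)/2 = -(-1)*(-40*227)/2 = -(-1)*(-9080)/2 = -1*4540 = -4540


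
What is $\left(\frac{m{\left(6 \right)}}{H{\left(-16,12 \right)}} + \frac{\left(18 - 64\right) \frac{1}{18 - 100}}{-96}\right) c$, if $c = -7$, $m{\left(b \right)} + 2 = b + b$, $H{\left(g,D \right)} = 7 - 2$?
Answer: $- \frac{54943}{3936} \approx -13.959$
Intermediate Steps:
$H{\left(g,D \right)} = 5$ ($H{\left(g,D \right)} = 7 - 2 = 5$)
$m{\left(b \right)} = -2 + 2 b$ ($m{\left(b \right)} = -2 + \left(b + b\right) = -2 + 2 b$)
$\left(\frac{m{\left(6 \right)}}{H{\left(-16,12 \right)}} + \frac{\left(18 - 64\right) \frac{1}{18 - 100}}{-96}\right) c = \left(\frac{-2 + 2 \cdot 6}{5} + \frac{\left(18 - 64\right) \frac{1}{18 - 100}}{-96}\right) \left(-7\right) = \left(\left(-2 + 12\right) \frac{1}{5} + - \frac{46}{-82} \left(- \frac{1}{96}\right)\right) \left(-7\right) = \left(10 \cdot \frac{1}{5} + \left(-46\right) \left(- \frac{1}{82}\right) \left(- \frac{1}{96}\right)\right) \left(-7\right) = \left(2 + \frac{23}{41} \left(- \frac{1}{96}\right)\right) \left(-7\right) = \left(2 - \frac{23}{3936}\right) \left(-7\right) = \frac{7849}{3936} \left(-7\right) = - \frac{54943}{3936}$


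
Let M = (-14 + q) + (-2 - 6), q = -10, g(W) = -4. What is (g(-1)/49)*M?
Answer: 128/49 ≈ 2.6122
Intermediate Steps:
M = -32 (M = (-14 - 10) + (-2 - 6) = -24 + (-2 - 1*6) = -24 + (-2 - 6) = -24 - 8 = -32)
(g(-1)/49)*M = (-4/49)*(-32) = ((1/49)*(-4))*(-32) = -4/49*(-32) = 128/49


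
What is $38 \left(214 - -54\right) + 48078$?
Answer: $58262$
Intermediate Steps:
$38 \left(214 - -54\right) + 48078 = 38 \left(214 + 54\right) + 48078 = 38 \cdot 268 + 48078 = 10184 + 48078 = 58262$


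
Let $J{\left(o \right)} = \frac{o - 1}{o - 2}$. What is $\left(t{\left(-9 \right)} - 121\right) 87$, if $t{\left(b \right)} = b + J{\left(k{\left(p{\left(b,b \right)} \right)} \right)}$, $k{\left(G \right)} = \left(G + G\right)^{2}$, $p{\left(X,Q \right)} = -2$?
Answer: $- \frac{157035}{14} \approx -11217.0$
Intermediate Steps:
$k{\left(G \right)} = 4 G^{2}$ ($k{\left(G \right)} = \left(2 G\right)^{2} = 4 G^{2}$)
$J{\left(o \right)} = \frac{-1 + o}{-2 + o}$
$t{\left(b \right)} = \frac{15}{14} + b$ ($t{\left(b \right)} = b + \frac{-1 + 4 \left(-2\right)^{2}}{-2 + 4 \left(-2\right)^{2}} = b + \frac{-1 + 4 \cdot 4}{-2 + 4 \cdot 4} = b + \frac{-1 + 16}{-2 + 16} = b + \frac{1}{14} \cdot 15 = b + \frac{15}{14} = \frac{15}{14} + b$)
$\left(t{\left(-9 \right)} - 121\right) 87 = \left(\left(\frac{15}{14} - 9\right) - 121\right) 87 = \left(- \frac{111}{14} - 121\right) 87 = \left(- \frac{1805}{14}\right) 87 = - \frac{157035}{14}$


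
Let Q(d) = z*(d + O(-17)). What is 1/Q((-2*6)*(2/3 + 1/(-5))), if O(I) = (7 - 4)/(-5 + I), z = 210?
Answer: -11/13251 ≈ -0.00083013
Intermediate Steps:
O(I) = 3/(-5 + I)
Q(d) = -315/11 + 210*d (Q(d) = 210*(d + 3/(-5 - 17)) = 210*(d + 3/(-22)) = 210*(d + 3*(-1/22)) = 210*(d - 3/22) = 210*(-3/22 + d) = -315/11 + 210*d)
1/Q((-2*6)*(2/3 + 1/(-5))) = 1/(-315/11 + 210*((-2*6)*(2/3 + 1/(-5)))) = 1/(-315/11 + 210*(-12*(2*(⅓) + 1*(-⅕)))) = 1/(-315/11 + 210*(-12*(⅔ - ⅕))) = 1/(-315/11 + 210*(-12*7/15)) = 1/(-315/11 + 210*(-28/5)) = 1/(-315/11 - 1176) = 1/(-13251/11) = -11/13251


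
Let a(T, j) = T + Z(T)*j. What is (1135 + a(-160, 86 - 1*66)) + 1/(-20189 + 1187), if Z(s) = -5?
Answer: 16626749/19002 ≈ 875.00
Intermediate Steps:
a(T, j) = T - 5*j
(1135 + a(-160, 86 - 1*66)) + 1/(-20189 + 1187) = (1135 + (-160 - 5*(86 - 1*66))) + 1/(-20189 + 1187) = (1135 + (-160 - 5*(86 - 66))) + 1/(-19002) = (1135 + (-160 - 5*20)) - 1/19002 = (1135 + (-160 - 100)) - 1/19002 = (1135 - 260) - 1/19002 = 875 - 1/19002 = 16626749/19002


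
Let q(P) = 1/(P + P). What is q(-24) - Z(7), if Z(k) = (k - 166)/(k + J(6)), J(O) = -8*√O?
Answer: -53759/16080 - 1272*√6/335 ≈ -12.644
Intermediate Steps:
Z(k) = (-166 + k)/(k - 8*√6) (Z(k) = (k - 166)/(k - 8*√6) = (-166 + k)/(k - 8*√6))
q(P) = 1/(2*P)
q(-24) - Z(7) = (½)/(-24) - (-166 + 7)/(7 - 8*√6) = (½)*(-1/24) - (-159)/(7 - 8*√6) = -1/48 - (-159)/(7 - 8*√6) = -1/48 + 159/(7 - 8*√6)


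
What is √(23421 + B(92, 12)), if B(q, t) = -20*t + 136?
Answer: √23317 ≈ 152.70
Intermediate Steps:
B(q, t) = 136 - 20*t
√(23421 + B(92, 12)) = √(23421 + (136 - 20*12)) = √(23421 + (136 - 240)) = √(23421 - 104) = √23317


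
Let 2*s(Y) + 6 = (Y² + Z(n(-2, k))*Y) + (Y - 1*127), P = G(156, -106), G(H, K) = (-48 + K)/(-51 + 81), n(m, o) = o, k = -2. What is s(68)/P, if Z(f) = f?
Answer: -66345/154 ≈ -430.81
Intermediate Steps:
G(H, K) = -8/5 + K/30 (G(H, K) = (-48 + K)/30 = (-48 + K)*(1/30) = -8/5 + K/30)
P = -77/15 (P = -8/5 + (1/30)*(-106) = -8/5 - 53/15 = -77/15 ≈ -5.1333)
s(Y) = -133/2 + Y²/2 - Y/2 (s(Y) = -3 + ((Y² - 2*Y) + (Y - 1*127))/2 = -3 + ((Y² - 2*Y) + (Y - 127))/2 = -3 + ((Y² - 2*Y) + (-127 + Y))/2 = -3 + (-127 + Y² - Y)/2 = -3 + (-127/2 + Y²/2 - Y/2) = -133/2 + Y²/2 - Y/2)
s(68)/P = (-133/2 + (½)*68² - ½*68)/(-77/15) = (-133/2 + (½)*4624 - 34)*(-15/77) = (-133/2 + 2312 - 34)*(-15/77) = (4423/2)*(-15/77) = -66345/154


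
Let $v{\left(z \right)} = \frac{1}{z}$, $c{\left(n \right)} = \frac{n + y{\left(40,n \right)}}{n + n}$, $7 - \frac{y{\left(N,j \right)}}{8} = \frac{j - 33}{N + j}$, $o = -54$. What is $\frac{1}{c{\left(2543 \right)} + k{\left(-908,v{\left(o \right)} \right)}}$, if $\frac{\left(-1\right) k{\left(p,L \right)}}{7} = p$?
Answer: $\frac{13137138}{83506342265} \approx 0.00015732$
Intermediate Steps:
$y{\left(N,j \right)} = 56 - \frac{8 \left(-33 + j\right)}{N + j}$ ($y{\left(N,j \right)} = 56 - 8 \frac{j - 33}{N + j} = 56 - 8 \frac{-33 + j}{N + j} = 56 - \frac{8 \left(-33 + j\right)}{N + j}$)
$c{\left(n \right)} = \frac{n + \frac{8 \left(313 + 6 n\right)}{40 + n}}{2 n}$ ($c{\left(n \right)} = \frac{n + \frac{8 \left(33 + 6 n + 7 \cdot 40\right)}{40 + n}}{n + n} = \frac{n + \frac{8 \left(33 + 6 n + 280\right)}{40 + n}}{2 n} = \left(n + \frac{8 \left(313 + 6 n\right)}{40 + n}\right) \frac{1}{2 n} = \frac{n + \frac{8 \left(313 + 6 n\right)}{40 + n}}{2 n}$)
$k{\left(p,L \right)} = - 7 p$
$\frac{1}{c{\left(2543 \right)} + k{\left(-908,v{\left(o \right)} \right)}} = \frac{1}{\frac{2504 + 2543^{2} + 88 \cdot 2543}{2 \cdot 2543 \left(40 + 2543\right)} - -6356} = \frac{1}{\frac{1}{2} \cdot \frac{1}{2543} \cdot \frac{1}{2583} \left(2504 + 6466849 + 223784\right) + 6356} = \frac{1}{\frac{1}{2} \cdot \frac{1}{2543} \cdot \frac{1}{2583} \cdot 6693137 + 6356} = \frac{1}{\frac{6693137}{13137138} + 6356} = \frac{1}{\frac{83506342265}{13137138}} = \frac{13137138}{83506342265}$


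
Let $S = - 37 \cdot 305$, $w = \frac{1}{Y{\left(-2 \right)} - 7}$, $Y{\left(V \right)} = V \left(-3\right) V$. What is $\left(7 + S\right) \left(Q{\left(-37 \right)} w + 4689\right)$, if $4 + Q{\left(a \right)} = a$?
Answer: $- \frac{1005230696}{19} \approx -5.2907 \cdot 10^{7}$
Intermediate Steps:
$Y{\left(V \right)} = - 3 V^{2}$ ($Y{\left(V \right)} = - 3 V V = - 3 V^{2}$)
$w = - \frac{1}{19}$ ($w = \frac{1}{- 3 \left(-2\right)^{2} - 7} = \frac{1}{\left(-3\right) 4 - 7} = \frac{1}{-12 - 7} = \frac{1}{-19} = - \frac{1}{19} \approx -0.052632$)
$Q{\left(a \right)} = -4 + a$
$S = -11285$ ($S = \left(-1\right) 11285 = -11285$)
$\left(7 + S\right) \left(Q{\left(-37 \right)} w + 4689\right) = \left(7 - 11285\right) \left(\left(-4 - 37\right) \left(- \frac{1}{19}\right) + 4689\right) = - 11278 \left(\left(-41\right) \left(- \frac{1}{19}\right) + 4689\right) = - 11278 \left(\frac{41}{19} + 4689\right) = \left(-11278\right) \frac{89132}{19} = - \frac{1005230696}{19}$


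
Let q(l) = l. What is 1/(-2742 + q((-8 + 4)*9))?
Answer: -1/2778 ≈ -0.00035997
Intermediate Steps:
1/(-2742 + q((-8 + 4)*9)) = 1/(-2742 + (-8 + 4)*9) = 1/(-2742 - 4*9) = 1/(-2742 - 36) = 1/(-2778) = -1/2778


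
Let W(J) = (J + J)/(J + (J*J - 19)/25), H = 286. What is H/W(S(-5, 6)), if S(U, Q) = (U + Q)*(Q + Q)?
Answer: 2431/12 ≈ 202.58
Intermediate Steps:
S(U, Q) = 2*Q*(Q + U) (S(U, Q) = (Q + U)*(2*Q) = 2*Q*(Q + U))
W(J) = 2*J/(-19/25 + J + J²/25) (W(J) = (2*J)/(J + (J² - 19)*(1/25)) = (2*J)/(J + (-19 + J²)*(1/25)) = (2*J)/(J + (-19/25 + J²/25)) = (2*J)/(-19/25 + J + J²/25) = 2*J/(-19/25 + J + J²/25))
H/W(S(-5, 6)) = 286/((50*(2*6*(6 - 5))/(-19 + (2*6*(6 - 5))² + 25*(2*6*(6 - 5))))) = 286/((50*(2*6*1)/(-19 + (2*6*1)² + 25*(2*6*1)))) = 286/((50*12/(-19 + 12² + 25*12))) = 286/((50*12/(-19 + 144 + 300))) = 286/((50*12/425)) = 286/((50*12*(1/425))) = 286/(24/17) = 286*(17/24) = 2431/12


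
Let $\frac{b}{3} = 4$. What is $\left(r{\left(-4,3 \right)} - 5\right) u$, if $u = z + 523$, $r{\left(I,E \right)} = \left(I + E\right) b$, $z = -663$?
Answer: $2380$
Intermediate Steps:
$b = 12$ ($b = 3 \cdot 4 = 12$)
$r{\left(I,E \right)} = 12 E + 12 I$ ($r{\left(I,E \right)} = \left(I + E\right) 12 = \left(E + I\right) 12 = 12 E + 12 I$)
$u = -140$ ($u = -663 + 523 = -140$)
$\left(r{\left(-4,3 \right)} - 5\right) u = \left(\left(12 \cdot 3 + 12 \left(-4\right)\right) - 5\right) \left(-140\right) = \left(\left(36 - 48\right) - 5\right) \left(-140\right) = \left(-12 - 5\right) \left(-140\right) = \left(-17\right) \left(-140\right) = 2380$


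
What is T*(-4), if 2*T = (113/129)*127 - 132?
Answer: 5354/129 ≈ 41.504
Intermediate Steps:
T = -2677/258 (T = ((113/129)*127 - 132)/2 = (14351/129 - 132)/2 = (½)*(-2677/129) = -2677/258 ≈ -10.376)
T*(-4) = -2677/258*(-4) = 5354/129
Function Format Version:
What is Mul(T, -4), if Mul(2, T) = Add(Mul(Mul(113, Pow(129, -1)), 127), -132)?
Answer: Rational(5354, 129) ≈ 41.504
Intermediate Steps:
T = Rational(-2677, 258) (T = Mul(Rational(1, 2), Add(Mul(Mul(113, Pow(129, -1)), 127), -132)) = Mul(Rational(1, 2), Add(Mul(Mul(113, Rational(1, 129)), 127), -132)) = Mul(Rational(1, 2), Add(Mul(Rational(113, 129), 127), -132)) = Mul(Rational(1, 2), Add(Rational(14351, 129), -132)) = Mul(Rational(1, 2), Rational(-2677, 129)) = Rational(-2677, 258) ≈ -10.376)
Mul(T, -4) = Mul(Rational(-2677, 258), -4) = Rational(5354, 129)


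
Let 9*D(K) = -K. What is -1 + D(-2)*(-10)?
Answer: -29/9 ≈ -3.2222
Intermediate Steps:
D(K) = -K/9 (D(K) = (-K)/9 = -K/9)
-1 + D(-2)*(-10) = -1 - 1/9*(-2)*(-10) = -1 + (2/9)*(-10) = -1 - 20/9 = -29/9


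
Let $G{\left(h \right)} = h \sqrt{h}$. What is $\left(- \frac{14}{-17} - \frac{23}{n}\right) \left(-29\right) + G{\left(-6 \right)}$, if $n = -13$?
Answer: $- \frac{16617}{221} - 6 i \sqrt{6} \approx -75.19 - 14.697 i$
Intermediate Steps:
$G{\left(h \right)} = h^{\frac{3}{2}}$
$\left(- \frac{14}{-17} - \frac{23}{n}\right) \left(-29\right) + G{\left(-6 \right)} = \left(- \frac{14}{-17} - \frac{23}{-13}\right) \left(-29\right) + \left(-6\right)^{\frac{3}{2}} = \left(\left(-14\right) \left(- \frac{1}{17}\right) - - \frac{23}{13}\right) \left(-29\right) - 6 i \sqrt{6} = \left(\frac{14}{17} + \frac{23}{13}\right) \left(-29\right) - 6 i \sqrt{6} = \frac{573}{221} \left(-29\right) - 6 i \sqrt{6} = - \frac{16617}{221} - 6 i \sqrt{6}$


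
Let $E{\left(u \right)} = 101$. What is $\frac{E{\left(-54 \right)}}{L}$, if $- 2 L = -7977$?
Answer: $\frac{202}{7977} \approx 0.025323$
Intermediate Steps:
$L = \frac{7977}{2}$ ($L = \left(- \frac{1}{2}\right) \left(-7977\right) = \frac{7977}{2} \approx 3988.5$)
$\frac{E{\left(-54 \right)}}{L} = \frac{101}{\frac{7977}{2}} = 101 \cdot \frac{2}{7977} = \frac{202}{7977}$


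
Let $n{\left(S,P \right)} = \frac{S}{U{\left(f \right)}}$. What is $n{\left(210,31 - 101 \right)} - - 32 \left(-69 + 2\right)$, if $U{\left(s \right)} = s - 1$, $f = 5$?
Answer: $- \frac{4183}{2} \approx -2091.5$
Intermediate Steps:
$U{\left(s \right)} = -1 + s$
$n{\left(S,P \right)} = \frac{S}{4}$ ($n{\left(S,P \right)} = \frac{S}{-1 + 5} = \frac{S}{4}$)
$n{\left(210,31 - 101 \right)} - - 32 \left(-69 + 2\right) = \frac{1}{4} \cdot 210 - - 32 \left(-69 + 2\right) = \frac{105}{2} - \left(-32\right) \left(-67\right) = \frac{105}{2} - 2144 = - \frac{4183}{2}$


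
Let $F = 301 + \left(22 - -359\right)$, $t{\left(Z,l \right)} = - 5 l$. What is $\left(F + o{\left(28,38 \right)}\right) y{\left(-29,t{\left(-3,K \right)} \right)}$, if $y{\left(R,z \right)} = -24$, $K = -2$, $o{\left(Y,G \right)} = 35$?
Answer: $-17208$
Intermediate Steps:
$F = 682$ ($F = 301 + \left(22 + 359\right) = 301 + 381 = 682$)
$\left(F + o{\left(28,38 \right)}\right) y{\left(-29,t{\left(-3,K \right)} \right)} = \left(682 + 35\right) \left(-24\right) = 717 \left(-24\right) = -17208$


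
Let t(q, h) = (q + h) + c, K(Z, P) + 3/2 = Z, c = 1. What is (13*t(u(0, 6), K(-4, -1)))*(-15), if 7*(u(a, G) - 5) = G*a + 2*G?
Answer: -6045/14 ≈ -431.79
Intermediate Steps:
K(Z, P) = -3/2 + Z
u(a, G) = 5 + 2*G/7 + G*a/7 (u(a, G) = 5 + (G*a + 2*G)/7 = 5 + (2*G + G*a)/7 = 5 + (2*G/7 + G*a/7) = 5 + 2*G/7 + G*a/7)
t(q, h) = 1 + h + q (t(q, h) = (q + h) + 1 = (h + q) + 1 = 1 + h + q)
(13*t(u(0, 6), K(-4, -1)))*(-15) = (13*(1 + (-3/2 - 4) + (5 + (2/7)*6 + (1/7)*6*0)))*(-15) = (13*(1 - 11/2 + (5 + 12/7 + 0)))*(-15) = (13*(1 - 11/2 + 47/7))*(-15) = (13*(31/14))*(-15) = (403/14)*(-15) = -6045/14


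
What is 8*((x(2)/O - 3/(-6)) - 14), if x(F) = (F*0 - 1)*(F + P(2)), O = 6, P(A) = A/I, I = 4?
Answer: -334/3 ≈ -111.33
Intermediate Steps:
P(A) = A/4
x(F) = -½ - F (x(F) = (F*0 - 1)*(F + (¼)*2) = (0 - 1)*(F + ½) = -(½ + F) = -½ - F)
8*((x(2)/O - 3/(-6)) - 14) = 8*(((-½ - 1*2)/6 - 3/(-6)) - 14) = 8*(((-½ - 2)*(⅙) - 3*(-⅙)) - 14) = 8*((-5/2*⅙ + ½) - 14) = 8*((-5/12 + ½) - 14) = 8*(1/12 - 14) = 8*(-167/12) = -334/3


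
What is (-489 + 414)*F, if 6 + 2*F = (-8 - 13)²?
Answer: -32625/2 ≈ -16313.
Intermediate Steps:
F = 435/2 (F = -3 + (-8 - 13)²/2 = -3 + (½)*(-21)² = -3 + (½)*441 = -3 + 441/2 = 435/2 ≈ 217.50)
(-489 + 414)*F = (-489 + 414)*(435/2) = -75*435/2 = -32625/2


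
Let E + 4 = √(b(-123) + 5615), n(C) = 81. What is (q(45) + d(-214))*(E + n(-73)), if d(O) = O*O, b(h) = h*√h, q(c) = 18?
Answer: 3527678 + 45814*√(5615 - 123*I*√123) ≈ 6.9855e+6 - 4.1401e+5*I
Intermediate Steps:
b(h) = h^(3/2)
d(O) = O²
E = -4 + √(5615 - 123*I*√123) (E = -4 + √((-123)^(3/2) + 5615) = -4 + √(-123*I*√123 + 5615) = -4 + √(5615 - 123*I*√123) ≈ 71.476 - 9.0368*I)
(q(45) + d(-214))*(E + n(-73)) = (18 + (-214)²)*((-4 + √(5615 - 123*I*√123)) + 81) = (18 + 45796)*(77 + √(5615 - 123*I*√123)) = 45814*(77 + √(5615 - 123*I*√123)) = 3527678 + 45814*√(5615 - 123*I*√123)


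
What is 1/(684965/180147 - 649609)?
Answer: -180147/117024427558 ≈ -1.5394e-6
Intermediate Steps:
1/(684965/180147 - 649609) = 1/(-117024427558/180147) = -180147/117024427558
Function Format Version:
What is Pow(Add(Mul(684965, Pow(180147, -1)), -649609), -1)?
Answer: Rational(-180147, 117024427558) ≈ -1.5394e-6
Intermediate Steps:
Pow(Add(Mul(684965, Pow(180147, -1)), -649609), -1) = Pow(Add(Mul(684965, Rational(1, 180147)), -649609), -1) = Pow(Add(Rational(684965, 180147), -649609), -1) = Pow(Rational(-117024427558, 180147), -1) = Rational(-180147, 117024427558)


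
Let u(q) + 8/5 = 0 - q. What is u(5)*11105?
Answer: -73293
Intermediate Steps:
u(q) = -8/5 - q (u(q) = -8/5 + (0 - q) = -8/5 - q)
u(5)*11105 = (-8/5 - 1*5)*11105 = (-8/5 - 5)*11105 = -33/5*11105 = -73293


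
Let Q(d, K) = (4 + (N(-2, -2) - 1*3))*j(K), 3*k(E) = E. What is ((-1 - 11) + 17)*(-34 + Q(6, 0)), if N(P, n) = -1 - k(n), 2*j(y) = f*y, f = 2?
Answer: -170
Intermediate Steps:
k(E) = E/3
j(y) = y (j(y) = (2*y)/2 = y)
N(P, n) = -1 - n/3
Q(d, K) = 2*K/3 (Q(d, K) = (4 + ((-1 - ⅓*(-2)) - 1*3))*K = (4 + ((-1 + ⅔) - 3))*K = (4 + (-⅓ - 3))*K = (4 - 10/3)*K = 2*K/3)
((-1 - 11) + 17)*(-34 + Q(6, 0)) = ((-1 - 11) + 17)*(-34 + (⅔)*0) = (-12 + 17)*(-34 + 0) = 5*(-34) = -170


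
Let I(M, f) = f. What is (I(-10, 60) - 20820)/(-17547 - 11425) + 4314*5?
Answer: 156236700/7243 ≈ 21571.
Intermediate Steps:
(I(-10, 60) - 20820)/(-17547 - 11425) + 4314*5 = (60 - 20820)/(-17547 - 11425) + 4314*5 = -20760/(-28972) + 21570 = -20760*(-1/28972) + 21570 = 5190/7243 + 21570 = 156236700/7243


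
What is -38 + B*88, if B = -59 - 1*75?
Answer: -11830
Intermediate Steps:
B = -134 (B = -59 - 75 = -134)
-38 + B*88 = -38 - 134*88 = -38 - 11792 = -11830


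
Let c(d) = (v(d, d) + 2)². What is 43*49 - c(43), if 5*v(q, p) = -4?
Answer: 52639/25 ≈ 2105.6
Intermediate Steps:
v(q, p) = -⅘ (v(q, p) = (⅕)*(-4) = -⅘)
c(d) = 36/25 (c(d) = (-⅘ + 2)² = (6/5)² = 36/25)
43*49 - c(43) = 43*49 - 1*36/25 = 2107 - 36/25 = 52639/25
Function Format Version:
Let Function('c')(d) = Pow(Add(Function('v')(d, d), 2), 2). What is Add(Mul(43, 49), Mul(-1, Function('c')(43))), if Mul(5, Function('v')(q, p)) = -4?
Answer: Rational(52639, 25) ≈ 2105.6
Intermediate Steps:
Function('v')(q, p) = Rational(-4, 5) (Function('v')(q, p) = Mul(Rational(1, 5), -4) = Rational(-4, 5))
Function('c')(d) = Rational(36, 25) (Function('c')(d) = Pow(Add(Rational(-4, 5), 2), 2) = Pow(Rational(6, 5), 2) = Rational(36, 25))
Add(Mul(43, 49), Mul(-1, Function('c')(43))) = Add(Mul(43, 49), Mul(-1, Rational(36, 25))) = Add(2107, Rational(-36, 25)) = Rational(52639, 25)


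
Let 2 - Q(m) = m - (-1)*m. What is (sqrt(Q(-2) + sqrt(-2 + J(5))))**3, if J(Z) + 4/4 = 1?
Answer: (6 + I*sqrt(2))**(3/2) ≈ 14.392 + 5.2081*I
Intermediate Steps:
Q(m) = 2 - 2*m (Q(m) = 2 - (m - (-1)*m) = 2 - (m + m) = 2 - 2*m)
J(Z) = 0 (J(Z) = -1 + 1 = 0)
(sqrt(Q(-2) + sqrt(-2 + J(5))))**3 = (sqrt((2 - 2*(-2)) + sqrt(-2 + 0)))**3 = (sqrt((2 + 4) + sqrt(-2)))**3 = (sqrt(6 + I*sqrt(2)))**3 = (6 + I*sqrt(2))**(3/2)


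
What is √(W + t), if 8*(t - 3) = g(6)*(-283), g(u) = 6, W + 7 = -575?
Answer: I*√3165/2 ≈ 28.129*I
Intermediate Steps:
W = -582 (W = -7 - 575 = -582)
t = -837/4 (t = 3 + (6*(-283))/8 = 3 + (⅛)*(-1698) = 3 - 849/4 = -837/4 ≈ -209.25)
√(W + t) = √(-582 - 837/4) = √(-3165/4) = I*√3165/2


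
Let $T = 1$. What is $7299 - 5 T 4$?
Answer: $-145980$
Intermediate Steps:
$7299 - 5 T 4 = 7299 \left(-5\right) 1 \cdot 4 = 7299 \left(\left(-5\right) 4\right) = 7299 \left(-20\right) = -145980$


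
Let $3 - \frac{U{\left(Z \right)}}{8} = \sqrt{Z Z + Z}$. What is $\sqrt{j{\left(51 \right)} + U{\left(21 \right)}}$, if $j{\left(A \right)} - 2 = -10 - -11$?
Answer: $\sqrt{27 - 8 \sqrt{462}} \approx 12.04 i$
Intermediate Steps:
$U{\left(Z \right)} = 24 - 8 \sqrt{Z + Z^{2}}$ ($U{\left(Z \right)} = 24 - 8 \sqrt{Z Z + Z} = 24 - 8 \sqrt{Z^{2} + Z} = 24 - 8 \sqrt{Z + Z^{2}}$)
$j{\left(A \right)} = 3$ ($j{\left(A \right)} = 2 - -1 = 2 + \left(-10 + 11\right) = 2 + 1 = 3$)
$\sqrt{j{\left(51 \right)} + U{\left(21 \right)}} = \sqrt{3 + \left(24 - 8 \sqrt{21 \left(1 + 21\right)}\right)} = \sqrt{3 + \left(24 - 8 \sqrt{21 \cdot 22}\right)} = \sqrt{3 + \left(24 - 8 \sqrt{462}\right)} = \sqrt{27 - 8 \sqrt{462}}$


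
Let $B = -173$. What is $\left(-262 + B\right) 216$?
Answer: $-93960$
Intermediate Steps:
$\left(-262 + B\right) 216 = \left(-262 - 173\right) 216 = \left(-435\right) 216 = -93960$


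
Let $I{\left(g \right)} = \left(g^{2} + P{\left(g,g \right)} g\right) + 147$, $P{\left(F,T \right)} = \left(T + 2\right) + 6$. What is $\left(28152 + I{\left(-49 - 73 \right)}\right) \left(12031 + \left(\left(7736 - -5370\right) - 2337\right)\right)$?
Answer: $1301674800$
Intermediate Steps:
$P{\left(F,T \right)} = 8 + T$ ($P{\left(F,T \right)} = \left(2 + T\right) + 6 = 8 + T$)
$I{\left(g \right)} = 147 + g^{2} + g \left(8 + g\right)$ ($I{\left(g \right)} = \left(g^{2} + \left(8 + g\right) g\right) + 147 = \left(g^{2} + g \left(8 + g\right)\right) + 147 = 147 + g^{2} + g \left(8 + g\right)$)
$\left(28152 + I{\left(-49 - 73 \right)}\right) \left(12031 + \left(\left(7736 - -5370\right) - 2337\right)\right) = \left(28152 + \left(147 + \left(-49 - 73\right)^{2} + \left(-49 - 73\right) \left(8 - 122\right)\right)\right) \left(12031 + \left(\left(7736 - -5370\right) - 2337\right)\right) = \left(28152 + \left(147 + \left(-49 - 73\right)^{2} + \left(-49 - 73\right) \left(8 - 122\right)\right)\right) \left(12031 + \left(\left(7736 + 5370\right) - 2337\right)\right) = \left(28152 + \left(147 + \left(-122\right)^{2} - 122 \left(8 - 122\right)\right)\right) \left(12031 + \left(13106 - 2337\right)\right) = \left(28152 + \left(147 + 14884 - -13908\right)\right) \left(12031 + 10769\right) = \left(28152 + \left(147 + 14884 + 13908\right)\right) 22800 = \left(28152 + 28939\right) 22800 = 57091 \cdot 22800 = 1301674800$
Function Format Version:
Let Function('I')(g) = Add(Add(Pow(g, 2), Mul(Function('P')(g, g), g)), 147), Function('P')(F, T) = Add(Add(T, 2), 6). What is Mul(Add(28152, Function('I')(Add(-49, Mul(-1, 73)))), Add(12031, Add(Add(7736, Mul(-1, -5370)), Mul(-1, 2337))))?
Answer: 1301674800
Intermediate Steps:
Function('P')(F, T) = Add(8, T) (Function('P')(F, T) = Add(Add(2, T), 6) = Add(8, T))
Function('I')(g) = Add(147, Pow(g, 2), Mul(g, Add(8, g))) (Function('I')(g) = Add(Add(Pow(g, 2), Mul(Add(8, g), g)), 147) = Add(Add(Pow(g, 2), Mul(g, Add(8, g))), 147) = Add(147, Pow(g, 2), Mul(g, Add(8, g))))
Mul(Add(28152, Function('I')(Add(-49, Mul(-1, 73)))), Add(12031, Add(Add(7736, Mul(-1, -5370)), Mul(-1, 2337)))) = Mul(Add(28152, Add(147, Pow(Add(-49, Mul(-1, 73)), 2), Mul(Add(-49, Mul(-1, 73)), Add(8, Add(-49, Mul(-1, 73)))))), Add(12031, Add(Add(7736, Mul(-1, -5370)), Mul(-1, 2337)))) = Mul(Add(28152, Add(147, Pow(Add(-49, -73), 2), Mul(Add(-49, -73), Add(8, Add(-49, -73))))), Add(12031, Add(Add(7736, 5370), -2337))) = Mul(Add(28152, Add(147, Pow(-122, 2), Mul(-122, Add(8, -122)))), Add(12031, Add(13106, -2337))) = Mul(Add(28152, Add(147, 14884, Mul(-122, -114))), Add(12031, 10769)) = Mul(Add(28152, Add(147, 14884, 13908)), 22800) = Mul(Add(28152, 28939), 22800) = Mul(57091, 22800) = 1301674800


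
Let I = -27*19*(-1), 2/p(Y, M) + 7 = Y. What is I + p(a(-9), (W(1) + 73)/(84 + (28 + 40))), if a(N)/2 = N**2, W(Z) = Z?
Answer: 79517/155 ≈ 513.01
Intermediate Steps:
a(N) = 2*N**2
p(Y, M) = 2/(-7 + Y)
I = 513 (I = -513*(-1) = 513)
I + p(a(-9), (W(1) + 73)/(84 + (28 + 40))) = 513 + 2/(-7 + 2*(-9)**2) = 513 + 2/(-7 + 2*81) = 513 + 2/(-7 + 162) = 513 + 2/155 = 79517/155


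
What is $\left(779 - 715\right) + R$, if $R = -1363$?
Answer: $-1299$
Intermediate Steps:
$\left(779 - 715\right) + R = \left(779 - 715\right) - 1363 = 64 - 1363 = -1299$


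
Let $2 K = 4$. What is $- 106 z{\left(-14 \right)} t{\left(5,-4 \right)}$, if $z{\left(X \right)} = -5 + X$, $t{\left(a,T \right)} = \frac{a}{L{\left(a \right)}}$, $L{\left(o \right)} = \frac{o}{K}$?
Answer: $4028$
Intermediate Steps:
$K = 2$ ($K = \frac{1}{2} \cdot 4 = 2$)
$L{\left(o \right)} = \frac{o}{2}$
$t{\left(a,T \right)} = 2$ ($t{\left(a,T \right)} = \frac{a}{\frac{1}{2} a} = a \frac{2}{a} = 2$)
$- 106 z{\left(-14 \right)} t{\left(5,-4 \right)} = - 106 \left(-5 - 14\right) 2 = \left(-106\right) \left(-19\right) 2 = 2014 \cdot 2 = 4028$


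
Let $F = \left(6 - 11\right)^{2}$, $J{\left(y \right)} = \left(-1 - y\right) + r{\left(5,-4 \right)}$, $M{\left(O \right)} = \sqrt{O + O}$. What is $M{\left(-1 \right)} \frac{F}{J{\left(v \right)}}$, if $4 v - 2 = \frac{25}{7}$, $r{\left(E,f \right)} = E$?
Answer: $\frac{700 i \sqrt{2}}{73} \approx 13.561 i$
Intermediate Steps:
$M{\left(O \right)} = \sqrt{2} \sqrt{O}$ ($M{\left(O \right)} = \sqrt{2 O} = \sqrt{2} \sqrt{O}$)
$v = \frac{39}{28}$ ($v = \frac{1}{2} + \frac{25 \cdot \frac{1}{7}}{4} = \frac{1}{2} + \frac{1}{4} \cdot \frac{25}{7} = \frac{1}{2} + \frac{25}{28} = \frac{39}{28} \approx 1.3929$)
$J{\left(y \right)} = 4 - y$ ($J{\left(y \right)} = \left(-1 - y\right) + 5 = 4 - y$)
$F = 25$ ($F = \left(-5\right)^{2} = 25$)
$M{\left(-1 \right)} \frac{F}{J{\left(v \right)}} = \sqrt{2} \sqrt{-1} \frac{25}{4 - \frac{39}{28}} = \sqrt{2} i \frac{25}{4 - \frac{39}{28}} = i \sqrt{2} \frac{25}{\frac{73}{28}} = i \sqrt{2} \cdot 25 \cdot \frac{28}{73} = i \sqrt{2} \cdot \frac{700}{73} = \frac{700 i \sqrt{2}}{73}$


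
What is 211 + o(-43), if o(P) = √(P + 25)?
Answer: 211 + 3*I*√2 ≈ 211.0 + 4.2426*I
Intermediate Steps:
o(P) = √(25 + P)
211 + o(-43) = 211 + √(25 - 43) = 211 + √(-18) = 211 + 3*I*√2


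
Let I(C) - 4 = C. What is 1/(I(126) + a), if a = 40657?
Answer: 1/40787 ≈ 2.4518e-5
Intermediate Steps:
I(C) = 4 + C
1/(I(126) + a) = 1/((4 + 126) + 40657) = 1/(130 + 40657) = 1/40787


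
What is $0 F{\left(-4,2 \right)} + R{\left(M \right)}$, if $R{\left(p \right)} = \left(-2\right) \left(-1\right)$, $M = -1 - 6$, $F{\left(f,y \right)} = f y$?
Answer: $2$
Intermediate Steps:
$M = -7$ ($M = -1 - 6 = -7$)
$R{\left(p \right)} = 2$
$0 F{\left(-4,2 \right)} + R{\left(M \right)} = 0 \left(\left(-4\right) 2\right) + 2 = 0 \left(-8\right) + 2 = 0 + 2 = 2$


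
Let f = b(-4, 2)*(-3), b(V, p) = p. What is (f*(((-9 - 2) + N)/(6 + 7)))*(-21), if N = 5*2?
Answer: -126/13 ≈ -9.6923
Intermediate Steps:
N = 10
f = -6 (f = 2*(-3) = -6)
(f*(((-9 - 2) + N)/(6 + 7)))*(-21) = -6*((-9 - 2) + 10)/(6 + 7)*(-21) = -6*(-11 + 10)/13*(-21) = -(-6)/13*(-21) = -6*(-1/13)*(-21) = (6/13)*(-21) = -126/13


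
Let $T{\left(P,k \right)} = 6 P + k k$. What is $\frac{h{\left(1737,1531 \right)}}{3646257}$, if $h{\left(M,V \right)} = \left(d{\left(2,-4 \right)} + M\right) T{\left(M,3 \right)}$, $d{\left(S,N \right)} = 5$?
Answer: $\frac{6056934}{1215419} \approx 4.9834$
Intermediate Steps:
$T{\left(P,k \right)} = k^{2} + 6 P$ ($T{\left(P,k \right)} = 6 P + k^{2} = k^{2} + 6 P$)
$h{\left(M,V \right)} = \left(5 + M\right) \left(9 + 6 M\right)$ ($h{\left(M,V \right)} = \left(5 + M\right) \left(3^{2} + 6 M\right) = \left(5 + M\right) \left(9 + 6 M\right)$)
$\frac{h{\left(1737,1531 \right)}}{3646257} = \frac{3 \left(3 + 2 \cdot 1737\right) \left(5 + 1737\right)}{3646257} = 3 \left(3 + 3474\right) 1742 \cdot \frac{1}{3646257} = 3 \cdot 3477 \cdot 1742 \cdot \frac{1}{3646257} = 18170802 \cdot \frac{1}{3646257} = \frac{6056934}{1215419}$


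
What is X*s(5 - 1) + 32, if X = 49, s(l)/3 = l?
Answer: 620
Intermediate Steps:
s(l) = 3*l
X*s(5 - 1) + 32 = 49*(3*(5 - 1)) + 32 = 49*(3*4) + 32 = 49*12 + 32 = 588 + 32 = 620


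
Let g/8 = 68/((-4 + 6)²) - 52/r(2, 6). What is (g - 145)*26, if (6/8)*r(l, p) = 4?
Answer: -2262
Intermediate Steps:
r(l, p) = 16/3 (r(l, p) = (4/3)*4 = 16/3)
g = 58 (g = 8*(68/((-4 + 6)²) - 52/16/3) = 8*(68/(2²) - 52*3/16) = 8*(68/4 - 39/4) = 8*(68*(¼) - 39/4) = 8*(17 - 39/4) = 8*(29/4) = 58)
(g - 145)*26 = (58 - 145)*26 = -87*26 = -2262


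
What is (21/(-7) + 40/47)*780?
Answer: -78780/47 ≈ -1676.2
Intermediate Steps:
(21/(-7) + 40/47)*780 = (21*(-1/7) + 40*(1/47))*780 = (-3 + 40/47)*780 = -101/47*780 = -78780/47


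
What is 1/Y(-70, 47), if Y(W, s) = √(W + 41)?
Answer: -I*√29/29 ≈ -0.1857*I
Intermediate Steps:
Y(W, s) = √(41 + W)
1/Y(-70, 47) = 1/(√(41 - 70)) = 1/(√(-29)) = 1/(I*√29) = -I*√29/29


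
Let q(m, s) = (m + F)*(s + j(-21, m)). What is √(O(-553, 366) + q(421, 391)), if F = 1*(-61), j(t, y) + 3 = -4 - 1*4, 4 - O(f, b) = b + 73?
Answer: √136365 ≈ 369.28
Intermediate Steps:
O(f, b) = -69 - b (O(f, b) = 4 - (b + 73) = 4 - (73 + b) = 4 + (-73 - b) = -69 - b)
j(t, y) = -11 (j(t, y) = -3 + (-4 - 1*4) = -3 + (-4 - 4) = -3 - 8 = -11)
F = -61
q(m, s) = (-61 + m)*(-11 + s) (q(m, s) = (m - 61)*(s - 11) = (-61 + m)*(-11 + s))
√(O(-553, 366) + q(421, 391)) = √((-69 - 1*366) + (671 - 61*391 - 11*421 + 421*391)) = √((-69 - 366) + (671 - 23851 - 4631 + 164611)) = √(-435 + 136800) = √136365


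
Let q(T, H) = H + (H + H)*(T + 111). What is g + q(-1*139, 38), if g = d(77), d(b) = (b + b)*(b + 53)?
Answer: 17930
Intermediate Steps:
d(b) = 2*b*(53 + b) (d(b) = (2*b)*(53 + b) = 2*b*(53 + b))
q(T, H) = H + 2*H*(111 + T) (q(T, H) = H + (2*H)*(111 + T) = H + 2*H*(111 + T))
g = 20020 (g = 2*77*(53 + 77) = 2*77*130 = 20020)
g + q(-1*139, 38) = 20020 + 38*(223 + 2*(-1*139)) = 20020 + 38*(223 + 2*(-139)) = 20020 + 38*(223 - 278) = 20020 + 38*(-55) = 20020 - 2090 = 17930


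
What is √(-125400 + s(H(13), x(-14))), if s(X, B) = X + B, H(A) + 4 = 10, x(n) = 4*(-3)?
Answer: 3*I*√13934 ≈ 354.13*I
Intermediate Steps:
x(n) = -12
H(A) = 6 (H(A) = -4 + 10 = 6)
s(X, B) = B + X
√(-125400 + s(H(13), x(-14))) = √(-125400 + (-12 + 6)) = √(-125400 - 6) = √(-125406) = 3*I*√13934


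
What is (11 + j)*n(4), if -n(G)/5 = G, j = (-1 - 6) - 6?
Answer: 40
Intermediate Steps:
j = -13 (j = -7 - 6 = -13)
n(G) = -5*G
(11 + j)*n(4) = (11 - 13)*(-5*4) = -2*(-20) = 40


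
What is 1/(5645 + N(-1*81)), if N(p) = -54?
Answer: 1/5591 ≈ 0.00017886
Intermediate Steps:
1/(5645 + N(-1*81)) = 1/(5645 - 54) = 1/5591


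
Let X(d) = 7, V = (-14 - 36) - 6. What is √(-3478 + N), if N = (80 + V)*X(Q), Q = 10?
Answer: I*√3310 ≈ 57.533*I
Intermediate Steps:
V = -56 (V = -50 - 6 = -56)
N = 168 (N = (80 - 56)*7 = 24*7 = 168)
√(-3478 + N) = √(-3478 + 168) = √(-3310) = I*√3310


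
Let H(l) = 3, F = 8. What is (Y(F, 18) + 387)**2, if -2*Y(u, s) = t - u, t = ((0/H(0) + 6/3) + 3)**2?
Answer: 573049/4 ≈ 1.4326e+5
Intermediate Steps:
t = 25 (t = ((0/3 + 6/3) + 3)**2 = ((0*(1/3) + 6*(1/3)) + 3)**2 = ((0 + 2) + 3)**2 = (2 + 3)**2 = 5**2 = 25)
Y(u, s) = -25/2 + u/2 (Y(u, s) = -(25 - u)/2 = -25/2 + u/2)
(Y(F, 18) + 387)**2 = ((-25/2 + (1/2)*8) + 387)**2 = ((-25/2 + 4) + 387)**2 = (-17/2 + 387)**2 = (757/2)**2 = 573049/4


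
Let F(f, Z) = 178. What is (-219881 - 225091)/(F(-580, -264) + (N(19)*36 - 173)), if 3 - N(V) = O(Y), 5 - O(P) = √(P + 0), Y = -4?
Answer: 29813124/9673 + 32037984*I/9673 ≈ 3082.1 + 3312.1*I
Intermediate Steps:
O(P) = 5 - √P (O(P) = 5 - √(P + 0) = 5 - √P)
N(V) = -2 + 2*I (N(V) = 3 - (5 - √(-4)) = 3 - (5 - 2*I) = 3 + (-5 + 2*I) = -2 + 2*I)
(-219881 - 225091)/(F(-580, -264) + (N(19)*36 - 173)) = (-219881 - 225091)/(178 + ((-2 + 2*I)*36 - 173)) = -444972/(178 + ((-72 + 72*I) - 173)) = -444972/(178 + (-245 + 72*I)) = -444972*(-67 - 72*I)/9673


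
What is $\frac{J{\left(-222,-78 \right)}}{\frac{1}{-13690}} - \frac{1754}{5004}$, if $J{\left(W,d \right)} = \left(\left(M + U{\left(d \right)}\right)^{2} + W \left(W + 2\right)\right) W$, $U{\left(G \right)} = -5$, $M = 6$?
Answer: $\frac{371388349129883}{2502} \approx 1.4844 \cdot 10^{11}$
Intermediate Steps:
$J{\left(W,d \right)} = W \left(1 + W \left(2 + W\right)\right)$ ($J{\left(W,d \right)} = \left(\left(6 - 5\right)^{2} + W \left(W + 2\right)\right) W = \left(1^{2} + W \left(2 + W\right)\right) W = \left(1 + W \left(2 + W\right)\right) W = W \left(1 + W \left(2 + W\right)\right)$)
$\frac{J{\left(-222,-78 \right)}}{\frac{1}{-13690}} - \frac{1754}{5004} = \frac{\left(-222\right) \left(1 + \left(-222\right)^{2} + 2 \left(-222\right)\right)}{\frac{1}{-13690}} - \frac{1754}{5004} = \frac{\left(-222\right) \left(1 + 49284 - 444\right)}{- \frac{1}{13690}} - \frac{877}{2502} = \left(-222\right) 48841 \left(-13690\right) - \frac{877}{2502} = \left(-10842702\right) \left(-13690\right) - \frac{877}{2502} = 148436590380 - \frac{877}{2502} = \frac{371388349129883}{2502}$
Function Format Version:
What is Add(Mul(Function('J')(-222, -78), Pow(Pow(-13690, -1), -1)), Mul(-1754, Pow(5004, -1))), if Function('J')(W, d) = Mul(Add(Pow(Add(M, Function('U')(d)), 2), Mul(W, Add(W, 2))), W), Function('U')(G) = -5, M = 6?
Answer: Rational(371388349129883, 2502) ≈ 1.4844e+11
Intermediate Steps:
Function('J')(W, d) = Mul(W, Add(1, Mul(W, Add(2, W)))) (Function('J')(W, d) = Mul(Add(Pow(Add(6, -5), 2), Mul(W, Add(W, 2))), W) = Mul(Add(Pow(1, 2), Mul(W, Add(2, W))), W) = Mul(Add(1, Mul(W, Add(2, W))), W) = Mul(W, Add(1, Mul(W, Add(2, W)))))
Add(Mul(Function('J')(-222, -78), Pow(Pow(-13690, -1), -1)), Mul(-1754, Pow(5004, -1))) = Add(Mul(Mul(-222, Add(1, Pow(-222, 2), Mul(2, -222))), Pow(Pow(-13690, -1), -1)), Mul(-1754, Pow(5004, -1))) = Add(Mul(Mul(-222, Add(1, 49284, -444)), Pow(Rational(-1, 13690), -1)), Mul(-1754, Rational(1, 5004))) = Add(Mul(Mul(-222, 48841), -13690), Rational(-877, 2502)) = Add(Mul(-10842702, -13690), Rational(-877, 2502)) = Add(148436590380, Rational(-877, 2502)) = Rational(371388349129883, 2502)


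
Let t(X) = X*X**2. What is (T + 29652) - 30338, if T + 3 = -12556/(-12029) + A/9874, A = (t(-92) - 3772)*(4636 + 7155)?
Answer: -55530547728195/59387173 ≈ -9.3506e+5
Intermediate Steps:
t(X) = X**3
A = -9225985860 (A = ((-92)**3 - 3772)*(4636 + 7155) = (-778688 - 3772)*11791 = -782460*11791 = -9225985860)
T = -55489808127517/59387173 (T = -3 + (-12556/(-12029) - 9225985860/9874) = -3 + (-12556*(-1/12029) - 9225985860*1/9874) = -3 + (12556/12029 - 4612992930/4937) = -3 - 55489629965998/59387173 = -55489808127517/59387173 ≈ -9.3437e+5)
(T + 29652) - 30338 = (-55489808127517/59387173 + 29652) - 30338 = -53728859673721/59387173 - 30338 = -55530547728195/59387173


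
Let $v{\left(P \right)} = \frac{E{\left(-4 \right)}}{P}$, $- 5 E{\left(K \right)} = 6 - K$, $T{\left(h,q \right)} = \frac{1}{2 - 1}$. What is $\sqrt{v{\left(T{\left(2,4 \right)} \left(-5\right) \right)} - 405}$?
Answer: $\frac{17 i \sqrt{35}}{5} \approx 20.115 i$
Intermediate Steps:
$T{\left(h,q \right)} = 1$ ($T{\left(h,q \right)} = 1^{-1} = 1$)
$E{\left(K \right)} = - \frac{6}{5} + \frac{K}{5}$ ($E{\left(K \right)} = - \frac{6 - K}{5} = - \frac{6}{5} + \frac{K}{5}$)
$v{\left(P \right)} = - \frac{2}{P}$ ($v{\left(P \right)} = \frac{- \frac{6}{5} + \frac{1}{5} \left(-4\right)}{P} = \frac{- \frac{6}{5} - \frac{4}{5}}{P} = - \frac{2}{P}$)
$\sqrt{v{\left(T{\left(2,4 \right)} \left(-5\right) \right)} - 405} = \sqrt{- \frac{2}{1 \left(-5\right)} - 405} = \sqrt{- \frac{2}{-5} - 405} = \sqrt{\left(-2\right) \left(- \frac{1}{5}\right) - 405} = \sqrt{\frac{2}{5} - 405} = \sqrt{- \frac{2023}{5}} = \frac{17 i \sqrt{35}}{5}$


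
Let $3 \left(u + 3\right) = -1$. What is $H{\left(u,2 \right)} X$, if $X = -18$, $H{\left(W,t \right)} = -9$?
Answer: $162$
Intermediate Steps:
$u = - \frac{10}{3}$ ($u = -3 + \frac{1}{3} \left(-1\right) = -3 - \frac{1}{3} = - \frac{10}{3} \approx -3.3333$)
$H{\left(u,2 \right)} X = \left(-9\right) \left(-18\right) = 162$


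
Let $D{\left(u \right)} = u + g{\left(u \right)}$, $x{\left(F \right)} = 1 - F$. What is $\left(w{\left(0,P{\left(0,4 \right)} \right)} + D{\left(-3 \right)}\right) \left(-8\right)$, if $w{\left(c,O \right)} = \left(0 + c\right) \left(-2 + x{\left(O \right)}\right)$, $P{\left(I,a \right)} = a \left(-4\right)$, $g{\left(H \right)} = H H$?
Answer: $-48$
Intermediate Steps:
$g{\left(H \right)} = H^{2}$
$D{\left(u \right)} = u + u^{2}$
$P{\left(I,a \right)} = - 4 a$
$w{\left(c,O \right)} = c \left(-1 - O\right)$ ($w{\left(c,O \right)} = \left(0 + c\right) \left(-2 - \left(-1 + O\right)\right) = c \left(-1 - O\right)$)
$\left(w{\left(0,P{\left(0,4 \right)} \right)} + D{\left(-3 \right)}\right) \left(-8\right) = \left(\left(-1\right) 0 \left(1 - 16\right) - 3 \left(1 - 3\right)\right) \left(-8\right) = \left(\left(-1\right) 0 \left(1 - 16\right) - -6\right) \left(-8\right) = \left(\left(-1\right) 0 \left(-15\right) + 6\right) \left(-8\right) = \left(0 + 6\right) \left(-8\right) = 6 \left(-8\right) = -48$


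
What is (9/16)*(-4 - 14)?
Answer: -81/8 ≈ -10.125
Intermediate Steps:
(9/16)*(-4 - 14) = (9*(1/16))*(-18) = (9/16)*(-18) = -81/8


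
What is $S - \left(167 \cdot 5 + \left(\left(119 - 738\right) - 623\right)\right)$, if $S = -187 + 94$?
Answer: $314$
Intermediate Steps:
$S = -93$
$S - \left(167 \cdot 5 + \left(\left(119 - 738\right) - 623\right)\right) = -93 - \left(167 \cdot 5 + \left(\left(119 - 738\right) - 623\right)\right) = -93 - \left(835 - 1242\right) = -93 - -407 = -93 + 407 = 314$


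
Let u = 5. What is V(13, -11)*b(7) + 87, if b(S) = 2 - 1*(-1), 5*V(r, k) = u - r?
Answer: 411/5 ≈ 82.200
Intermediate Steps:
V(r, k) = 1 - r/5 (V(r, k) = (5 - r)/5 = 1 - r/5)
b(S) = 3 (b(S) = 2 + 1 = 3)
V(13, -11)*b(7) + 87 = (1 - 1/5*13)*3 + 87 = (1 - 13/5)*3 + 87 = -8/5*3 + 87 = -24/5 + 87 = 411/5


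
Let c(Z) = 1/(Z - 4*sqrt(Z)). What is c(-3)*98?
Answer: -98/19 + 392*I*sqrt(3)/57 ≈ -5.1579 + 11.912*I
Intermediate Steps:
c(Z) = 1/(Z - 4*sqrt(Z))
c(-3)*98 = 98/(-3 - 4*I*sqrt(3))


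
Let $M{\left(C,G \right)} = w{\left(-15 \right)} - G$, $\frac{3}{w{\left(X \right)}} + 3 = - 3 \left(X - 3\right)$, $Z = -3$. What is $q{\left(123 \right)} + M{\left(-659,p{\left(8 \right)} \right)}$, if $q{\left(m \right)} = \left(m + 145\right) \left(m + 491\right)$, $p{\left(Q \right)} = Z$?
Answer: $\frac{2797436}{17} \approx 1.6456 \cdot 10^{5}$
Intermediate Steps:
$p{\left(Q \right)} = -3$
$w{\left(X \right)} = \frac{3}{6 - 3 X}$ ($w{\left(X \right)} = \frac{3}{-3 - 3 \left(X - 3\right)} = \frac{3}{-3 - 3 \left(-3 + X\right)} = \frac{3}{-3 - \left(-9 + 3 X\right)} = \frac{3}{6 - 3 X}$)
$q{\left(m \right)} = \left(145 + m\right) \left(491 + m\right)$
$M{\left(C,G \right)} = \frac{1}{17} - G$ ($M{\left(C,G \right)} = - \frac{1}{-2 - 15} - G = - \frac{1}{-17} - G = \left(-1\right) \left(- \frac{1}{17}\right) - G = \frac{1}{17} - G$)
$q{\left(123 \right)} + M{\left(-659,p{\left(8 \right)} \right)} = \left(71195 + 123^{2} + 636 \cdot 123\right) + \left(\frac{1}{17} - -3\right) = \left(71195 + 15129 + 78228\right) + \left(\frac{1}{17} + 3\right) = 164552 + \frac{52}{17} = \frac{2797436}{17}$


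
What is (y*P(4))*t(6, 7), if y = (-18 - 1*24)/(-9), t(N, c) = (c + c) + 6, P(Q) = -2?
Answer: -560/3 ≈ -186.67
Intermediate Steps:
t(N, c) = 6 + 2*c (t(N, c) = 2*c + 6 = 6 + 2*c)
y = 14/3 (y = (-18 - 24)*(-1/9) = -42*(-1/9) = 14/3 ≈ 4.6667)
(y*P(4))*t(6, 7) = ((14/3)*(-2))*(6 + 2*7) = -28*(6 + 14)/3 = -28/3*20 = -560/3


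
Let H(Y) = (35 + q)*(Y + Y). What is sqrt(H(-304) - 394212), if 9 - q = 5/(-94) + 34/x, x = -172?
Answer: 10*I*sqrt(17200256065)/2021 ≈ 648.93*I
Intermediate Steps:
q = 18696/2021 (q = 9 - (5/(-94) + 34/(-172)) = 9 - (5*(-1/94) + 34*(-1/172)) = 9 - (-5/94 - 17/86) = 9 - 1*(-507/2021) = 9 + 507/2021 = 18696/2021 ≈ 9.2509)
H(Y) = 178862*Y/2021 (H(Y) = (35 + 18696/2021)*(Y + Y) = 89431*(2*Y)/2021 = 178862*Y/2021)
sqrt(H(-304) - 394212) = sqrt((178862/2021)*(-304) - 394212) = sqrt(-54374048/2021 - 394212) = sqrt(-851076500/2021) = 10*I*sqrt(17200256065)/2021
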